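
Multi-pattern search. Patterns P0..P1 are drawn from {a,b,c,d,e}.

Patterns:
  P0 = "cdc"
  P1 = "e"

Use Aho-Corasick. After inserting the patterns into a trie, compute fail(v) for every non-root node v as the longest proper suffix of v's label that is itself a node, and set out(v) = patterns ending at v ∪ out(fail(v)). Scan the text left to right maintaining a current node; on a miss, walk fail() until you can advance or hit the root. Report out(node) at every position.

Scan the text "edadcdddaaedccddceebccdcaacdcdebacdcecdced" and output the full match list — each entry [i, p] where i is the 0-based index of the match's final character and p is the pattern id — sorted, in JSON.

Build:
Trie nodes:
  0='ε' goto c→1 e→4
  1='c' goto d→2
  2='cd' goto c→3
  3='cdc' goto ·  ←P0
  4='e' goto ·  ←P1

Failure links (BFS by depth):
  fail(1) 'c': from fail(0)=0 chase 'c': 0 ⇒ 0;  out=∅∪out(0)=∅
  fail(4) 'e': from fail(0)=0 chase 'e': 0 ⇒ 0;  out={1}∪out(0)={1}
  fail(2) 'cd': from fail(1)=0 chase 'd': 0 ⇒ 0;  out=∅∪out(0)=∅
  fail(3) 'cdc': from fail(2)=0 chase 'c': 0 ⇒ 1;  out={0}∪out(1)={0}

Scan:
[0] read 'e'  n0⇒n4  ** P1@[0:0]
[1] read 'd'  n4⇒n0 (via fail)
[2] read 'a'  n0⇒n0
[3] read 'd'  n0⇒n0
[4] read 'c'  n0⇒n1
[5] read 'd'  n1⇒n2
[6] read 'd'  n2⇒n0 (via fail)
[7] read 'd'  n0⇒n0
[8] read 'a'  n0⇒n0
[9] read 'a'  n0⇒n0
[10] read 'e'  n0⇒n4  ** P1@[10:10]
[11] read 'd'  n4⇒n0 (via fail)
[12] read 'c'  n0⇒n1
[13] read 'c'  n1⇒n1 (via fail)
[14] read 'd'  n1⇒n2
[15] read 'd'  n2⇒n0 (via fail)
[16] read 'c'  n0⇒n1
[17] read 'e'  n1⇒n4 (via fail)  ** P1@[17:17]
[18] read 'e'  n4⇒n4 (via fail)  ** P1@[18:18]
[19] read 'b'  n4⇒n0 (via fail)
[20] read 'c'  n0⇒n1
[21] read 'c'  n1⇒n1 (via fail)
[22] read 'd'  n1⇒n2
[23] read 'c'  n2⇒n3  ** P0@[21:23]
[24] read 'a'  n3⇒n0 (via fail)
[25] read 'a'  n0⇒n0
[26] read 'c'  n0⇒n1
[27] read 'd'  n1⇒n2
[28] read 'c'  n2⇒n3  ** P0@[26:28]
[29] read 'd'  n3⇒n2 (via fail)
[30] read 'e'  n2⇒n4 (via fail)  ** P1@[30:30]
[31] read 'b'  n4⇒n0 (via fail)
[32] read 'a'  n0⇒n0
[33] read 'c'  n0⇒n1
[34] read 'd'  n1⇒n2
[35] read 'c'  n2⇒n3  ** P0@[33:35]
[36] read 'e'  n3⇒n4 (via fail)  ** P1@[36:36]
[37] read 'c'  n4⇒n1 (via fail)
[38] read 'd'  n1⇒n2
[39] read 'c'  n2⇒n3  ** P0@[37:39]
[40] read 'e'  n3⇒n4 (via fail)  ** P1@[40:40]
[41] read 'd'  n4⇒n0 (via fail)

All matches (sorted): [[0,1],[10,1],[17,1],[18,1],[23,0],[28,0],[30,1],[35,0],[36,1],[39,0],[40,1]]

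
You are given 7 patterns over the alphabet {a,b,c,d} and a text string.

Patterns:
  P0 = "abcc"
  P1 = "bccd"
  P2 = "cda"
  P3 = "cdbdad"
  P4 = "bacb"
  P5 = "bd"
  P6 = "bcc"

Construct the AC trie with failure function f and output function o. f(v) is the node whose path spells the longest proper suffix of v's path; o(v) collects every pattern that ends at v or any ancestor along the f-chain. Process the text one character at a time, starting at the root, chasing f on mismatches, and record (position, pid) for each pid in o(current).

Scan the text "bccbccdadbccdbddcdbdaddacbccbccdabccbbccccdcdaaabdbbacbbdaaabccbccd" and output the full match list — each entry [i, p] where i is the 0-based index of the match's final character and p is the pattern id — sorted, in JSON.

Construct AC machine:
Trie (insert patterns):
  0='ε' goto a→1 b→5 c→9
  1='a' goto b→2
  2='ab' goto c→3
  3='abc' goto c→4
  4='abcc' goto ·  [P0 ends]
  5='b' goto a→16 c→6 d→19
  6='bc' goto c→7
  7='bcc' goto d→8  [P6 ends]
  8='bccd' goto ·  [P1 ends]
  9='c' goto d→10
  10='cd' goto a→11 b→12
  11='cda' goto ·  [P2 ends]
  12='cdb' goto d→13
  13='cdbd' goto a→14
  14='cdbda' goto d→15
  15='cdbdad' goto ·  [P3 ends]
  16='ba' goto c→17
  17='bac' goto b→18
  18='bacb' goto ·  [P4 ends]
  19='bd' goto ·  [P5 ends]

BFS fail/out derivation:
  n1('a'): parent n0 fail=0; on 'a' 0 → fail=0;  out ∅∪∅=∅
  n5('b'): parent n0 fail=0; on 'b' 0 → fail=0;  out ∅∪∅=∅
  n9('c'): parent n0 fail=0; on 'c' 0 → fail=0;  out ∅∪∅=∅
  n2('ab'): parent n1 fail=0; on 'b' 0 → fail=5;  out ∅∪∅=∅
  n6('bc'): parent n5 fail=0; on 'c' 0 → fail=9;  out ∅∪∅=∅
  n10('cd'): parent n9 fail=0; on 'd' 0 → fail=0;  out ∅∪∅=∅
  n16('ba'): parent n5 fail=0; on 'a' 0 → fail=1;  out ∅∪∅=∅
  n19('bd'): parent n5 fail=0; on 'd' 0 → fail=0;  out {5}∪∅={5}
  n3('abc'): parent n2 fail=5; on 'c' 5 → fail=6;  out ∅∪∅=∅
  n7('bcc'): parent n6 fail=9; on 'c' 9→0 → fail=9;  out {6}∪∅={6}
  n11('cda'): parent n10 fail=0; on 'a' 0 → fail=1;  out {2}∪∅={2}
  n12('cdb'): parent n10 fail=0; on 'b' 0 → fail=5;  out ∅∪∅=∅
  n17('bac'): parent n16 fail=1; on 'c' 1→0 → fail=9;  out ∅∪∅=∅
  n4('abcc'): parent n3 fail=6; on 'c' 6 → fail=7;  out {0}∪{6}={0,6}
  n8('bccd'): parent n7 fail=9; on 'd' 9 → fail=10;  out {1}∪∅={1}
  n13('cdbd'): parent n12 fail=5; on 'd' 5 → fail=19;  out ∅∪{5}={5}
  n18('bacb'): parent n17 fail=9; on 'b' 9→0 → fail=5;  out {4}∪∅={4}
  n14('cdbda'): parent n13 fail=19; on 'a' 19→0 → fail=1;  out ∅∪∅=∅
  n15('cdbdad'): parent n14 fail=1; on 'd' 1→0 → fail=0;  out {3}∪∅={3}

Text stream:
i=0 'b': node 0→5
i=1 'c': node 5→6
i=2 'c': node 6→7  ** P6@[0:2]
i=3 'b': node 7→5 (via fail)
i=4 'c': node 5→6
i=5 'c': node 6→7  ** P6@[3:5]
i=6 'd': node 7→8  ** P1@[3:6]
i=7 'a': node 8→11 (via fail)  ** P2@[5:7]
i=8 'd': node 11→0 (via fail)
i=9 'b': node 0→5
i=10 'c': node 5→6
i=11 'c': node 6→7  ** P6@[9:11]
i=12 'd': node 7→8  ** P1@[9:12]
i=13 'b': node 8→12 (via fail)
i=14 'd': node 12→13  ** P5@[13:14]
i=15 'd': node 13→0 (via fail)
i=16 'c': node 0→9
i=17 'd': node 9→10
i=18 'b': node 10→12
i=19 'd': node 12→13  ** P5@[18:19]
i=20 'a': node 13→14
i=21 'd': node 14→15  ** P3@[16:21]
i=22 'd': node 15→0 (via fail)
i=23 'a': node 0→1
i=24 'c': node 1→9 (via fail)
i=25 'b': node 9→5 (via fail)
i=26 'c': node 5→6
i=27 'c': node 6→7  ** P6@[25:27]
i=28 'b': node 7→5 (via fail)
i=29 'c': node 5→6
i=30 'c': node 6→7  ** P6@[28:30]
i=31 'd': node 7→8  ** P1@[28:31]
i=32 'a': node 8→11 (via fail)  ** P2@[30:32]
i=33 'b': node 11→2 (via fail)
i=34 'c': node 2→3
i=35 'c': node 3→4  ** P0@[32:35],P6@[33:35]
i=36 'b': node 4→5 (via fail)
i=37 'b': node 5→5 (via fail)
i=38 'c': node 5→6
i=39 'c': node 6→7  ** P6@[37:39]
i=40 'c': node 7→9 (via fail)
i=41 'c': node 9→9 (via fail)
i=42 'd': node 9→10
i=43 'c': node 10→9 (via fail)
i=44 'd': node 9→10
i=45 'a': node 10→11  ** P2@[43:45]
i=46 'a': node 11→1 (via fail)
i=47 'a': node 1→1 (via fail)
i=48 'b': node 1→2
i=49 'd': node 2→19 (via fail)  ** P5@[48:49]
i=50 'b': node 19→5 (via fail)
i=51 'b': node 5→5 (via fail)
i=52 'a': node 5→16
i=53 'c': node 16→17
i=54 'b': node 17→18  ** P4@[51:54]
i=55 'b': node 18→5 (via fail)
i=56 'd': node 5→19  ** P5@[55:56]
i=57 'a': node 19→1 (via fail)
i=58 'a': node 1→1 (via fail)
i=59 'a': node 1→1 (via fail)
i=60 'b': node 1→2
i=61 'c': node 2→3
i=62 'c': node 3→4  ** P0@[59:62],P6@[60:62]
i=63 'b': node 4→5 (via fail)
i=64 'c': node 5→6
i=65 'c': node 6→7  ** P6@[63:65]
i=66 'd': node 7→8  ** P1@[63:66]

All matches (sorted): [[2,6],[5,6],[6,1],[7,2],[11,6],[12,1],[14,5],[19,5],[21,3],[27,6],[30,6],[31,1],[32,2],[35,0],[35,6],[39,6],[45,2],[49,5],[54,4],[56,5],[62,0],[62,6],[65,6],[66,1]]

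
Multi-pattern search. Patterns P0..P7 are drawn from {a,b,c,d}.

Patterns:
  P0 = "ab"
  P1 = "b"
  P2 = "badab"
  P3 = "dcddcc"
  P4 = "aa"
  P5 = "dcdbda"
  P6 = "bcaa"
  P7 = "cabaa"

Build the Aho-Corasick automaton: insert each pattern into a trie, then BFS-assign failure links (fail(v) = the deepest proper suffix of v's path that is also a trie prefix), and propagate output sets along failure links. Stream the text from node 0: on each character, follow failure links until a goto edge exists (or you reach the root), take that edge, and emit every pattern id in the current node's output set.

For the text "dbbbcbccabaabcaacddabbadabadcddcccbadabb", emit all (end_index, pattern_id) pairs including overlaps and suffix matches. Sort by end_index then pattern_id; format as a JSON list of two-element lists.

Construct AC machine:
Trie nodes:
  0='ε' goto a→1 b→3 c→21 d→8
  1='a' goto a→14 b→2
  2='ab' goto ·  [P0 ends]
  3='b' goto a→4 c→18  [P1 ends]
  4='ba' goto d→5
  5='bad' goto a→6
  6='bada' goto b→7
  7='badab' goto ·  [P2 ends]
  8='d' goto c→9
  9='dc' goto d→10
  10='dcd' goto b→15 d→11
  11='dcdd' goto c→12
  12='dcddc' goto c→13
  13='dcddcc' goto ·  [P3 ends]
  14='aa' goto ·  [P4 ends]
  15='dcdb' goto d→16
  16='dcdbd' goto a→17
  17='dcdbda' goto ·  [P5 ends]
  18='bc' goto a→19
  19='bca' goto a→20
  20='bcaa' goto ·  [P6 ends]
  21='c' goto a→22
  22='ca' goto b→23
  23='cab' goto a→24
  24='caba' goto a→25
  25='cabaa' goto ·  [P7 ends]

Failure links (BFS by depth):
  fail(1) 'a': from fail(0)=0 chase 'a': 0 ⇒ 0;  out=∅∪out(0)=∅
  fail(3) 'b': from fail(0)=0 chase 'b': 0 ⇒ 0;  out={1}∪out(0)={1}
  fail(8) 'd': from fail(0)=0 chase 'd': 0 ⇒ 0;  out=∅∪out(0)=∅
  fail(21) 'c': from fail(0)=0 chase 'c': 0 ⇒ 0;  out=∅∪out(0)=∅
  fail(2) 'ab': from fail(1)=0 chase 'b': 0 ⇒ 3;  out={0}∪out(3)={0,1}
  fail(4) 'ba': from fail(3)=0 chase 'a': 0 ⇒ 1;  out=∅∪out(1)=∅
  fail(9) 'dc': from fail(8)=0 chase 'c': 0 ⇒ 21;  out=∅∪out(21)=∅
  fail(14) 'aa': from fail(1)=0 chase 'a': 0 ⇒ 1;  out={4}∪out(1)={4}
  fail(18) 'bc': from fail(3)=0 chase 'c': 0 ⇒ 21;  out=∅∪out(21)=∅
  fail(22) 'ca': from fail(21)=0 chase 'a': 0 ⇒ 1;  out=∅∪out(1)=∅
  fail(5) 'bad': from fail(4)=1 chase 'd': 1→0 ⇒ 8;  out=∅∪out(8)=∅
  fail(10) 'dcd': from fail(9)=21 chase 'd': 21→0 ⇒ 8;  out=∅∪out(8)=∅
  fail(19) 'bca': from fail(18)=21 chase 'a': 21 ⇒ 22;  out=∅∪out(22)=∅
  fail(23) 'cab': from fail(22)=1 chase 'b': 1 ⇒ 2;  out=∅∪out(2)={0,1}
  fail(6) 'bada': from fail(5)=8 chase 'a': 8→0 ⇒ 1;  out=∅∪out(1)=∅
  fail(11) 'dcdd': from fail(10)=8 chase 'd': 8→0 ⇒ 8;  out=∅∪out(8)=∅
  fail(15) 'dcdb': from fail(10)=8 chase 'b': 8→0 ⇒ 3;  out=∅∪out(3)={1}
  fail(20) 'bcaa': from fail(19)=22 chase 'a': 22→1 ⇒ 14;  out={6}∪out(14)={4,6}
  fail(24) 'caba': from fail(23)=2 chase 'a': 2→3 ⇒ 4;  out=∅∪out(4)=∅
  fail(7) 'badab': from fail(6)=1 chase 'b': 1 ⇒ 2;  out={2}∪out(2)={0,1,2}
  fail(12) 'dcddc': from fail(11)=8 chase 'c': 8 ⇒ 9;  out=∅∪out(9)=∅
  fail(16) 'dcdbd': from fail(15)=3 chase 'd': 3→0 ⇒ 8;  out=∅∪out(8)=∅
  fail(25) 'cabaa': from fail(24)=4 chase 'a': 4→1 ⇒ 14;  out={7}∪out(14)={4,7}
  fail(13) 'dcddcc': from fail(12)=9 chase 'c': 9→21→0 ⇒ 21;  out={3}∪out(21)={3}
  fail(17) 'dcdbda': from fail(16)=8 chase 'a': 8→0 ⇒ 1;  out={5}∪out(1)={5}

Text stream:
[0] read 'd'  n0⇒n8
[1] read 'b'  n8⇒n3 ·f  emit P1@[1:1]
[2] read 'b'  n3⇒n3 ·f  emit P1@[2:2]
[3] read 'b'  n3⇒n3 ·f  emit P1@[3:3]
[4] read 'c'  n3⇒n18
[5] read 'b'  n18⇒n3 ·f  emit P1@[5:5]
[6] read 'c'  n3⇒n18
[7] read 'c'  n18⇒n21 ·f
[8] read 'a'  n21⇒n22
[9] read 'b'  n22⇒n23  emit P0@[8:9],P1@[9:9]
[10] read 'a'  n23⇒n24
[11] read 'a'  n24⇒n25  emit P4@[10:11],P7@[7:11]
[12] read 'b'  n25⇒n2 ·f  emit P0@[11:12],P1@[12:12]
[13] read 'c'  n2⇒n18 ·f
[14] read 'a'  n18⇒n19
[15] read 'a'  n19⇒n20  emit P4@[14:15],P6@[12:15]
[16] read 'c'  n20⇒n21 ·f
[17] read 'd'  n21⇒n8 ·f
[18] read 'd'  n8⇒n8 ·f
[19] read 'a'  n8⇒n1 ·f
[20] read 'b'  n1⇒n2  emit P0@[19:20],P1@[20:20]
[21] read 'b'  n2⇒n3 ·f  emit P1@[21:21]
[22] read 'a'  n3⇒n4
[23] read 'd'  n4⇒n5
[24] read 'a'  n5⇒n6
[25] read 'b'  n6⇒n7  emit P0@[24:25],P1@[25:25],P2@[21:25]
[26] read 'a'  n7⇒n4 ·f
[27] read 'd'  n4⇒n5
[28] read 'c'  n5⇒n9 ·f
[29] read 'd'  n9⇒n10
[30] read 'd'  n10⇒n11
[31] read 'c'  n11⇒n12
[32] read 'c'  n12⇒n13  emit P3@[27:32]
[33] read 'c'  n13⇒n21 ·f
[34] read 'b'  n21⇒n3 ·f  emit P1@[34:34]
[35] read 'a'  n3⇒n4
[36] read 'd'  n4⇒n5
[37] read 'a'  n5⇒n6
[38] read 'b'  n6⇒n7  emit P0@[37:38],P1@[38:38],P2@[34:38]
[39] read 'b'  n7⇒n3 ·f  emit P1@[39:39]

Result: [[1,1],[2,1],[3,1],[5,1],[9,0],[9,1],[11,4],[11,7],[12,0],[12,1],[15,4],[15,6],[20,0],[20,1],[21,1],[25,0],[25,1],[25,2],[32,3],[34,1],[38,0],[38,1],[38,2],[39,1]]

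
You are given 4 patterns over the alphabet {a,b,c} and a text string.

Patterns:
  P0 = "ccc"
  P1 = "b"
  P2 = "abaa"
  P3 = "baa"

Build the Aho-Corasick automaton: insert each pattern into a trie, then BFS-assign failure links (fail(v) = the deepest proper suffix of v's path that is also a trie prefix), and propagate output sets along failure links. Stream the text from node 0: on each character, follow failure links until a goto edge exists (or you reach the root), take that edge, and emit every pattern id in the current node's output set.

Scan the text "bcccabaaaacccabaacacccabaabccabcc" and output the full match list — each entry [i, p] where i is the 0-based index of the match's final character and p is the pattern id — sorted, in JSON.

Build:
Trie nodes:
  n0 'ε': a→5 b→4 c→1
  n1 'c': c→2
  n2 'cc': c→3
  n3 'ccc': ·  [P0 ends]
  n4 'b': a→9  [P1 ends]
  n5 'a': b→6
  n6 'ab': a→7
  n7 'aba': a→8
  n8 'abaa': ·  [P2 ends]
  n9 'ba': a→10
  n10 'baa': ·  [P3 ends]

BFS fail/out derivation:
  fail(1) 'c': from fail(0)=0 chase 'c': 0 ⇒ 0;  out=∅∪out(0)=∅
  fail(4) 'b': from fail(0)=0 chase 'b': 0 ⇒ 0;  out={1}∪out(0)={1}
  fail(5) 'a': from fail(0)=0 chase 'a': 0 ⇒ 0;  out=∅∪out(0)=∅
  fail(2) 'cc': from fail(1)=0 chase 'c': 0 ⇒ 1;  out=∅∪out(1)=∅
  fail(6) 'ab': from fail(5)=0 chase 'b': 0 ⇒ 4;  out=∅∪out(4)={1}
  fail(9) 'ba': from fail(4)=0 chase 'a': 0 ⇒ 5;  out=∅∪out(5)=∅
  fail(3) 'ccc': from fail(2)=1 chase 'c': 1 ⇒ 2;  out={0}∪out(2)={0}
  fail(7) 'aba': from fail(6)=4 chase 'a': 4 ⇒ 9;  out=∅∪out(9)=∅
  fail(10) 'baa': from fail(9)=5 chase 'a': 5→0 ⇒ 5;  out={3}∪out(5)={3}
  fail(8) 'abaa': from fail(7)=9 chase 'a': 9 ⇒ 10;  out={2}∪out(10)={2,3}

Text stream:
i=0 'b': node 0→4  emit P1@[0:0]
i=1 'c': node 4→1 (via fail)
i=2 'c': node 1→2
i=3 'c': node 2→3  emit P0@[1:3]
i=4 'a': node 3→5 (via fail)
i=5 'b': node 5→6  emit P1@[5:5]
i=6 'a': node 6→7
i=7 'a': node 7→8  emit P2@[4:7],P3@[5:7]
i=8 'a': node 8→5 (via fail)
i=9 'a': node 5→5 (via fail)
i=10 'c': node 5→1 (via fail)
i=11 'c': node 1→2
i=12 'c': node 2→3  emit P0@[10:12]
i=13 'a': node 3→5 (via fail)
i=14 'b': node 5→6  emit P1@[14:14]
i=15 'a': node 6→7
i=16 'a': node 7→8  emit P2@[13:16],P3@[14:16]
i=17 'c': node 8→1 (via fail)
i=18 'a': node 1→5 (via fail)
i=19 'c': node 5→1 (via fail)
i=20 'c': node 1→2
i=21 'c': node 2→3  emit P0@[19:21]
i=22 'a': node 3→5 (via fail)
i=23 'b': node 5→6  emit P1@[23:23]
i=24 'a': node 6→7
i=25 'a': node 7→8  emit P2@[22:25],P3@[23:25]
i=26 'b': node 8→6 (via fail)  emit P1@[26:26]
i=27 'c': node 6→1 (via fail)
i=28 'c': node 1→2
i=29 'a': node 2→5 (via fail)
i=30 'b': node 5→6  emit P1@[30:30]
i=31 'c': node 6→1 (via fail)
i=32 'c': node 1→2

All matches (sorted): [[0,1],[3,0],[5,1],[7,2],[7,3],[12,0],[14,1],[16,2],[16,3],[21,0],[23,1],[25,2],[25,3],[26,1],[30,1]]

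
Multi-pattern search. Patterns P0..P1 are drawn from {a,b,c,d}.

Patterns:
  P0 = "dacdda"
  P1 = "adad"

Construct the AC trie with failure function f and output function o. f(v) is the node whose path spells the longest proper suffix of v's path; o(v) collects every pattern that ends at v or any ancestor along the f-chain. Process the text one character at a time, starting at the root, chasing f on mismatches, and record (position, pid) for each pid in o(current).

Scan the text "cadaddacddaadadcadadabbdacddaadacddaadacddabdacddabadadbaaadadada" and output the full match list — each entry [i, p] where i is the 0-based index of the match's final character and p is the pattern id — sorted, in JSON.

Build:
Trie (insert patterns):
  n0 'ε': a→7 d→1
  n1 'd': a→2
  n2 'da': c→3
  n3 'dac': d→4
  n4 'dacd': d→5
  n5 'dacdd': a→6
  n6 'dacdda': ·  [P0 ends]
  n7 'a': d→8
  n8 'ad': a→9
  n9 'ada': d→10
  n10 'adad': ·  [P1 ends]

BFS fail/out derivation:
  n1('d'): parent n0 fail=0; on 'd' 0 → fail=0;  out ∅∪∅=∅
  n7('a'): parent n0 fail=0; on 'a' 0 → fail=0;  out ∅∪∅=∅
  n2('da'): parent n1 fail=0; on 'a' 0 → fail=7;  out ∅∪∅=∅
  n8('ad'): parent n7 fail=0; on 'd' 0 → fail=1;  out ∅∪∅=∅
  n3('dac'): parent n2 fail=7; on 'c' 7→0 → fail=0;  out ∅∪∅=∅
  n9('ada'): parent n8 fail=1; on 'a' 1 → fail=2;  out ∅∪∅=∅
  n4('dacd'): parent n3 fail=0; on 'd' 0 → fail=1;  out ∅∪∅=∅
  n10('adad'): parent n9 fail=2; on 'd' 2→7 → fail=8;  out {1}∪∅={1}
  n5('dacdd'): parent n4 fail=1; on 'd' 1→0 → fail=1;  out ∅∪∅=∅
  n6('dacdda'): parent n5 fail=1; on 'a' 1 → fail=2;  out {0}∪∅={0}

Text stream:
pos 0 'c': at 0
pos 1 'a': at 7
pos 2 'd': at 8
pos 3 'a': at 9
pos 4 'd': at 10  ** P1@[1:4]
pos 5 'd': at 1 (fail-walked)
pos 6 'a': at 2
pos 7 'c': at 3
pos 8 'd': at 4
pos 9 'd': at 5
pos 10 'a': at 6  ** P0@[5:10]
pos 11 'a': at 7 (fail-walked)
pos 12 'd': at 8
pos 13 'a': at 9
pos 14 'd': at 10  ** P1@[11:14]
pos 15 'c': at 0 (fail-walked)
pos 16 'a': at 7
pos 17 'd': at 8
pos 18 'a': at 9
pos 19 'd': at 10  ** P1@[16:19]
pos 20 'a': at 9 (fail-walked)
pos 21 'b': at 0 (fail-walked)
pos 22 'b': at 0
pos 23 'd': at 1
pos 24 'a': at 2
pos 25 'c': at 3
pos 26 'd': at 4
pos 27 'd': at 5
pos 28 'a': at 6  ** P0@[23:28]
pos 29 'a': at 7 (fail-walked)
pos 30 'd': at 8
pos 31 'a': at 9
pos 32 'c': at 3 (fail-walked)
pos 33 'd': at 4
pos 34 'd': at 5
pos 35 'a': at 6  ** P0@[30:35]
pos 36 'a': at 7 (fail-walked)
pos 37 'd': at 8
pos 38 'a': at 9
pos 39 'c': at 3 (fail-walked)
pos 40 'd': at 4
pos 41 'd': at 5
pos 42 'a': at 6  ** P0@[37:42]
pos 43 'b': at 0 (fail-walked)
pos 44 'd': at 1
pos 45 'a': at 2
pos 46 'c': at 3
pos 47 'd': at 4
pos 48 'd': at 5
pos 49 'a': at 6  ** P0@[44:49]
pos 50 'b': at 0 (fail-walked)
pos 51 'a': at 7
pos 52 'd': at 8
pos 53 'a': at 9
pos 54 'd': at 10  ** P1@[51:54]
pos 55 'b': at 0 (fail-walked)
pos 56 'a': at 7
pos 57 'a': at 7 (fail-walked)
pos 58 'a': at 7 (fail-walked)
pos 59 'd': at 8
pos 60 'a': at 9
pos 61 'd': at 10  ** P1@[58:61]
pos 62 'a': at 9 (fail-walked)
pos 63 'd': at 10  ** P1@[60:63]
pos 64 'a': at 9 (fail-walked)

Matches: [[4,1],[10,0],[14,1],[19,1],[28,0],[35,0],[42,0],[49,0],[54,1],[61,1],[63,1]]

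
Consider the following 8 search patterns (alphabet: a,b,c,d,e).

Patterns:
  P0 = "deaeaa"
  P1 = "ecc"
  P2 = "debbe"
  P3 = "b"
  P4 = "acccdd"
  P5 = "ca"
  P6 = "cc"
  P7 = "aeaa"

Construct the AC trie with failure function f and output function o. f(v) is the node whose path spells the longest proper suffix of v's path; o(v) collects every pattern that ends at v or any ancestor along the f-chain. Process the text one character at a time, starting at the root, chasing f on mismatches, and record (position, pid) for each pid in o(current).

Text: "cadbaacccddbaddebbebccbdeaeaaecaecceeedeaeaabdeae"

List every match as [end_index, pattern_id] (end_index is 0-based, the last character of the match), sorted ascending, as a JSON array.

Build automaton:
Trie nodes:
  0='ε' goto a→14 b→13 c→20 d→1 e→7
  1='d' goto e→2
  2='de' goto a→3 b→10
  3='dea' goto e→4
  4='deae' goto a→5
  5='deaea' goto a→6
  6='deaeaa' goto ·  [P0 ends]
  7='e' goto c→8
  8='ec' goto c→9
  9='ecc' goto ·  [P1 ends]
  10='deb' goto b→11
  11='debb' goto e→12
  12='debbe' goto ·  [P2 ends]
  13='b' goto ·  [P3 ends]
  14='a' goto c→15 e→23
  15='ac' goto c→16
  16='acc' goto c→17
  17='accc' goto d→18
  18='acccd' goto d→19
  19='acccdd' goto ·  [P4 ends]
  20='c' goto a→21 c→22
  21='ca' goto ·  [P5 ends]
  22='cc' goto ·  [P6 ends]
  23='ae' goto a→24
  24='aea' goto a→25
  25='aeaa' goto ·  [P7 ends]

Failure links (BFS by depth):
  fail(1) 'd': from fail(0)=0 chase 'd': 0 ⇒ 0;  out=∅∪out(0)=∅
  fail(7) 'e': from fail(0)=0 chase 'e': 0 ⇒ 0;  out=∅∪out(0)=∅
  fail(13) 'b': from fail(0)=0 chase 'b': 0 ⇒ 0;  out={3}∪out(0)={3}
  fail(14) 'a': from fail(0)=0 chase 'a': 0 ⇒ 0;  out=∅∪out(0)=∅
  fail(20) 'c': from fail(0)=0 chase 'c': 0 ⇒ 0;  out=∅∪out(0)=∅
  fail(2) 'de': from fail(1)=0 chase 'e': 0 ⇒ 7;  out=∅∪out(7)=∅
  fail(8) 'ec': from fail(7)=0 chase 'c': 0 ⇒ 20;  out=∅∪out(20)=∅
  fail(15) 'ac': from fail(14)=0 chase 'c': 0 ⇒ 20;  out=∅∪out(20)=∅
  fail(21) 'ca': from fail(20)=0 chase 'a': 0 ⇒ 14;  out={5}∪out(14)={5}
  fail(22) 'cc': from fail(20)=0 chase 'c': 0 ⇒ 20;  out={6}∪out(20)={6}
  fail(23) 'ae': from fail(14)=0 chase 'e': 0 ⇒ 7;  out=∅∪out(7)=∅
  fail(3) 'dea': from fail(2)=7 chase 'a': 7→0 ⇒ 14;  out=∅∪out(14)=∅
  fail(9) 'ecc': from fail(8)=20 chase 'c': 20 ⇒ 22;  out={1}∪out(22)={1,6}
  fail(10) 'deb': from fail(2)=7 chase 'b': 7→0 ⇒ 13;  out=∅∪out(13)={3}
  fail(16) 'acc': from fail(15)=20 chase 'c': 20 ⇒ 22;  out=∅∪out(22)={6}
  fail(24) 'aea': from fail(23)=7 chase 'a': 7→0 ⇒ 14;  out=∅∪out(14)=∅
  fail(4) 'deae': from fail(3)=14 chase 'e': 14 ⇒ 23;  out=∅∪out(23)=∅
  fail(11) 'debb': from fail(10)=13 chase 'b': 13→0 ⇒ 13;  out=∅∪out(13)={3}
  fail(17) 'accc': from fail(16)=22 chase 'c': 22→20 ⇒ 22;  out=∅∪out(22)={6}
  fail(25) 'aeaa': from fail(24)=14 chase 'a': 14→0 ⇒ 14;  out={7}∪out(14)={7}
  fail(5) 'deaea': from fail(4)=23 chase 'a': 23 ⇒ 24;  out=∅∪out(24)=∅
  fail(12) 'debbe': from fail(11)=13 chase 'e': 13→0 ⇒ 7;  out={2}∪out(7)={2}
  fail(18) 'acccd': from fail(17)=22 chase 'd': 22→20→0 ⇒ 1;  out=∅∪out(1)=∅
  fail(6) 'deaeaa': from fail(5)=24 chase 'a': 24 ⇒ 25;  out={0}∪out(25)={0,7}
  fail(19) 'acccdd': from fail(18)=1 chase 'd': 1→0 ⇒ 1;  out={4}∪out(1)={4}

Text stream:
[0] read 'c'  n0⇒n20
[1] read 'a'  n20⇒n21  ** P5@[0:1]
[2] read 'd'  n21⇒n1 ·f
[3] read 'b'  n1⇒n13 ·f  ** P3@[3:3]
[4] read 'a'  n13⇒n14 ·f
[5] read 'a'  n14⇒n14 ·f
[6] read 'c'  n14⇒n15
[7] read 'c'  n15⇒n16  ** P6@[6:7]
[8] read 'c'  n16⇒n17  ** P6@[7:8]
[9] read 'd'  n17⇒n18
[10] read 'd'  n18⇒n19  ** P4@[5:10]
[11] read 'b'  n19⇒n13 ·f  ** P3@[11:11]
[12] read 'a'  n13⇒n14 ·f
[13] read 'd'  n14⇒n1 ·f
[14] read 'd'  n1⇒n1 ·f
[15] read 'e'  n1⇒n2
[16] read 'b'  n2⇒n10  ** P3@[16:16]
[17] read 'b'  n10⇒n11  ** P3@[17:17]
[18] read 'e'  n11⇒n12  ** P2@[14:18]
[19] read 'b'  n12⇒n13 ·f  ** P3@[19:19]
[20] read 'c'  n13⇒n20 ·f
[21] read 'c'  n20⇒n22  ** P6@[20:21]
[22] read 'b'  n22⇒n13 ·f  ** P3@[22:22]
[23] read 'd'  n13⇒n1 ·f
[24] read 'e'  n1⇒n2
[25] read 'a'  n2⇒n3
[26] read 'e'  n3⇒n4
[27] read 'a'  n4⇒n5
[28] read 'a'  n5⇒n6  ** P0@[23:28],P7@[25:28]
[29] read 'e'  n6⇒n23 ·f
[30] read 'c'  n23⇒n8 ·f
[31] read 'a'  n8⇒n21 ·f  ** P5@[30:31]
[32] read 'e'  n21⇒n23 ·f
[33] read 'c'  n23⇒n8 ·f
[34] read 'c'  n8⇒n9  ** P1@[32:34],P6@[33:34]
[35] read 'e'  n9⇒n7 ·f
[36] read 'e'  n7⇒n7 ·f
[37] read 'e'  n7⇒n7 ·f
[38] read 'd'  n7⇒n1 ·f
[39] read 'e'  n1⇒n2
[40] read 'a'  n2⇒n3
[41] read 'e'  n3⇒n4
[42] read 'a'  n4⇒n5
[43] read 'a'  n5⇒n6  ** P0@[38:43],P7@[40:43]
[44] read 'b'  n6⇒n13 ·f  ** P3@[44:44]
[45] read 'd'  n13⇒n1 ·f
[46] read 'e'  n1⇒n2
[47] read 'a'  n2⇒n3
[48] read 'e'  n3⇒n4

All matches (sorted): [[1,5],[3,3],[7,6],[8,6],[10,4],[11,3],[16,3],[17,3],[18,2],[19,3],[21,6],[22,3],[28,0],[28,7],[31,5],[34,1],[34,6],[43,0],[43,7],[44,3]]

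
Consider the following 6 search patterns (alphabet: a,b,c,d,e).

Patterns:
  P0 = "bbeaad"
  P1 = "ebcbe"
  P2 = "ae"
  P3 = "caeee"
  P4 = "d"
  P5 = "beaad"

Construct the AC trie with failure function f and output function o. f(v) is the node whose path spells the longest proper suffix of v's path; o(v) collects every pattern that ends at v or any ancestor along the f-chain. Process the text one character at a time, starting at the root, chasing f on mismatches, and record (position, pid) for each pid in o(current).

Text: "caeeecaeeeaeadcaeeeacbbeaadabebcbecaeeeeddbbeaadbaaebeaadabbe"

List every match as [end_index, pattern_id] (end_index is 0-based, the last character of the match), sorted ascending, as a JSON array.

Build automaton:
Trie (insert patterns):
  0='ε' goto a→12 b→1 c→14 d→19 e→7
  1='b' goto b→2 e→20
  2='bb' goto e→3
  3='bbe' goto a→4
  4='bbea' goto a→5
  5='bbeaa' goto d→6
  6='bbeaad' goto ·  ←P0
  7='e' goto b→8
  8='eb' goto c→9
  9='ebc' goto b→10
  10='ebcb' goto e→11
  11='ebcbe' goto ·  ←P1
  12='a' goto e→13
  13='ae' goto ·  ←P2
  14='c' goto a→15
  15='ca' goto e→16
  16='cae' goto e→17
  17='caee' goto e→18
  18='caeee' goto ·  ←P3
  19='d' goto ·  ←P4
  20='be' goto a→21
  21='bea' goto a→22
  22='beaa' goto d→23
  23='beaad' goto ·  ←P5

BFS fail/out derivation:
  n1('b'): parent n0 fail=0; on 'b' 0 → fail=0;  out ∅∪∅=∅
  n7('e'): parent n0 fail=0; on 'e' 0 → fail=0;  out ∅∪∅=∅
  n12('a'): parent n0 fail=0; on 'a' 0 → fail=0;  out ∅∪∅=∅
  n14('c'): parent n0 fail=0; on 'c' 0 → fail=0;  out ∅∪∅=∅
  n19('d'): parent n0 fail=0; on 'd' 0 → fail=0;  out {4}∪∅={4}
  n2('bb'): parent n1 fail=0; on 'b' 0 → fail=1;  out ∅∪∅=∅
  n8('eb'): parent n7 fail=0; on 'b' 0 → fail=1;  out ∅∪∅=∅
  n13('ae'): parent n12 fail=0; on 'e' 0 → fail=7;  out {2}∪∅={2}
  n15('ca'): parent n14 fail=0; on 'a' 0 → fail=12;  out ∅∪∅=∅
  n20('be'): parent n1 fail=0; on 'e' 0 → fail=7;  out ∅∪∅=∅
  n3('bbe'): parent n2 fail=1; on 'e' 1 → fail=20;  out ∅∪∅=∅
  n9('ebc'): parent n8 fail=1; on 'c' 1→0 → fail=14;  out ∅∪∅=∅
  n16('cae'): parent n15 fail=12; on 'e' 12 → fail=13;  out ∅∪{2}={2}
  n21('bea'): parent n20 fail=7; on 'a' 7→0 → fail=12;  out ∅∪∅=∅
  n4('bbea'): parent n3 fail=20; on 'a' 20 → fail=21;  out ∅∪∅=∅
  n10('ebcb'): parent n9 fail=14; on 'b' 14→0 → fail=1;  out ∅∪∅=∅
  n17('caee'): parent n16 fail=13; on 'e' 13→7→0 → fail=7;  out ∅∪∅=∅
  n22('beaa'): parent n21 fail=12; on 'a' 12→0 → fail=12;  out ∅∪∅=∅
  n5('bbeaa'): parent n4 fail=21; on 'a' 21 → fail=22;  out ∅∪∅=∅
  n11('ebcbe'): parent n10 fail=1; on 'e' 1 → fail=20;  out {1}∪∅={1}
  n18('caeee'): parent n17 fail=7; on 'e' 7→0 → fail=7;  out {3}∪∅={3}
  n23('beaad'): parent n22 fail=12; on 'd' 12→0 → fail=19;  out {5}∪{4}={4,5}
  n6('bbeaad'): parent n5 fail=22; on 'd' 22 → fail=23;  out {0}∪{4,5}={0,4,5}

Run:
pos 0 'c': at 14
pos 1 'a': at 15
pos 2 'e': at 16  ** P2@[1:2]
pos 3 'e': at 17
pos 4 'e': at 18  ** P3@[0:4]
pos 5 'c': at 14 (fail-walked)
pos 6 'a': at 15
pos 7 'e': at 16  ** P2@[6:7]
pos 8 'e': at 17
pos 9 'e': at 18  ** P3@[5:9]
pos 10 'a': at 12 (fail-walked)
pos 11 'e': at 13  ** P2@[10:11]
pos 12 'a': at 12 (fail-walked)
pos 13 'd': at 19 (fail-walked)  ** P4@[13:13]
pos 14 'c': at 14 (fail-walked)
pos 15 'a': at 15
pos 16 'e': at 16  ** P2@[15:16]
pos 17 'e': at 17
pos 18 'e': at 18  ** P3@[14:18]
pos 19 'a': at 12 (fail-walked)
pos 20 'c': at 14 (fail-walked)
pos 21 'b': at 1 (fail-walked)
pos 22 'b': at 2
pos 23 'e': at 3
pos 24 'a': at 4
pos 25 'a': at 5
pos 26 'd': at 6  ** P0@[21:26],P4@[26:26],P5@[22:26]
pos 27 'a': at 12 (fail-walked)
pos 28 'b': at 1 (fail-walked)
pos 29 'e': at 20
pos 30 'b': at 8 (fail-walked)
pos 31 'c': at 9
pos 32 'b': at 10
pos 33 'e': at 11  ** P1@[29:33]
pos 34 'c': at 14 (fail-walked)
pos 35 'a': at 15
pos 36 'e': at 16  ** P2@[35:36]
pos 37 'e': at 17
pos 38 'e': at 18  ** P3@[34:38]
pos 39 'e': at 7 (fail-walked)
pos 40 'd': at 19 (fail-walked)  ** P4@[40:40]
pos 41 'd': at 19 (fail-walked)  ** P4@[41:41]
pos 42 'b': at 1 (fail-walked)
pos 43 'b': at 2
pos 44 'e': at 3
pos 45 'a': at 4
pos 46 'a': at 5
pos 47 'd': at 6  ** P0@[42:47],P4@[47:47],P5@[43:47]
pos 48 'b': at 1 (fail-walked)
pos 49 'a': at 12 (fail-walked)
pos 50 'a': at 12 (fail-walked)
pos 51 'e': at 13  ** P2@[50:51]
pos 52 'b': at 8 (fail-walked)
pos 53 'e': at 20 (fail-walked)
pos 54 'a': at 21
pos 55 'a': at 22
pos 56 'd': at 23  ** P4@[56:56],P5@[52:56]
pos 57 'a': at 12 (fail-walked)
pos 58 'b': at 1 (fail-walked)
pos 59 'b': at 2
pos 60 'e': at 3

Result: [[2,2],[4,3],[7,2],[9,3],[11,2],[13,4],[16,2],[18,3],[26,0],[26,4],[26,5],[33,1],[36,2],[38,3],[40,4],[41,4],[47,0],[47,4],[47,5],[51,2],[56,4],[56,5]]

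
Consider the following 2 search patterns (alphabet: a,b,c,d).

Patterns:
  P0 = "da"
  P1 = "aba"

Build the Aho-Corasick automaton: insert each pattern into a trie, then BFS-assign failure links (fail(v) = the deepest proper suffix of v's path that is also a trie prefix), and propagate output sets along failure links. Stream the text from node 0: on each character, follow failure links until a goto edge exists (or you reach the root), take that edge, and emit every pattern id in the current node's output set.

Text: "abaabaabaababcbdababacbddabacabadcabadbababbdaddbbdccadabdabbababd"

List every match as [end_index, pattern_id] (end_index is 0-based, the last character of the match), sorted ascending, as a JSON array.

Construct AC machine:
Trie nodes:
  n0 'ε': a→3 d→1
  n1 'd': a→2
  n2 'da': ·  [P0 ends]
  n3 'a': b→4
  n4 'ab': a→5
  n5 'aba': ·  [P1 ends]

Failure links (BFS by depth):
  n1('d'): parent n0 fail=0; on 'd' 0 → fail=0;  out ∅∪∅=∅
  n3('a'): parent n0 fail=0; on 'a' 0 → fail=0;  out ∅∪∅=∅
  n2('da'): parent n1 fail=0; on 'a' 0 → fail=3;  out {0}∪∅={0}
  n4('ab'): parent n3 fail=0; on 'b' 0 → fail=0;  out ∅∪∅=∅
  n5('aba'): parent n4 fail=0; on 'a' 0 → fail=3;  out {1}∪∅={1}

Scan:
[0] read 'a'  n0⇒n3
[1] read 'b'  n3⇒n4
[2] read 'a'  n4⇒n5  ** P1@[0:2]
[3] read 'a'  n5⇒n3 ·f
[4] read 'b'  n3⇒n4
[5] read 'a'  n4⇒n5  ** P1@[3:5]
[6] read 'a'  n5⇒n3 ·f
[7] read 'b'  n3⇒n4
[8] read 'a'  n4⇒n5  ** P1@[6:8]
[9] read 'a'  n5⇒n3 ·f
[10] read 'b'  n3⇒n4
[11] read 'a'  n4⇒n5  ** P1@[9:11]
[12] read 'b'  n5⇒n4 ·f
[13] read 'c'  n4⇒n0 ·f
[14] read 'b'  n0⇒n0
[15] read 'd'  n0⇒n1
[16] read 'a'  n1⇒n2  ** P0@[15:16]
[17] read 'b'  n2⇒n4 ·f
[18] read 'a'  n4⇒n5  ** P1@[16:18]
[19] read 'b'  n5⇒n4 ·f
[20] read 'a'  n4⇒n5  ** P1@[18:20]
[21] read 'c'  n5⇒n0 ·f
[22] read 'b'  n0⇒n0
[23] read 'd'  n0⇒n1
[24] read 'd'  n1⇒n1 ·f
[25] read 'a'  n1⇒n2  ** P0@[24:25]
[26] read 'b'  n2⇒n4 ·f
[27] read 'a'  n4⇒n5  ** P1@[25:27]
[28] read 'c'  n5⇒n0 ·f
[29] read 'a'  n0⇒n3
[30] read 'b'  n3⇒n4
[31] read 'a'  n4⇒n5  ** P1@[29:31]
[32] read 'd'  n5⇒n1 ·f
[33] read 'c'  n1⇒n0 ·f
[34] read 'a'  n0⇒n3
[35] read 'b'  n3⇒n4
[36] read 'a'  n4⇒n5  ** P1@[34:36]
[37] read 'd'  n5⇒n1 ·f
[38] read 'b'  n1⇒n0 ·f
[39] read 'a'  n0⇒n3
[40] read 'b'  n3⇒n4
[41] read 'a'  n4⇒n5  ** P1@[39:41]
[42] read 'b'  n5⇒n4 ·f
[43] read 'b'  n4⇒n0 ·f
[44] read 'd'  n0⇒n1
[45] read 'a'  n1⇒n2  ** P0@[44:45]
[46] read 'd'  n2⇒n1 ·f
[47] read 'd'  n1⇒n1 ·f
[48] read 'b'  n1⇒n0 ·f
[49] read 'b'  n0⇒n0
[50] read 'd'  n0⇒n1
[51] read 'c'  n1⇒n0 ·f
[52] read 'c'  n0⇒n0
[53] read 'a'  n0⇒n3
[54] read 'd'  n3⇒n1 ·f
[55] read 'a'  n1⇒n2  ** P0@[54:55]
[56] read 'b'  n2⇒n4 ·f
[57] read 'd'  n4⇒n1 ·f
[58] read 'a'  n1⇒n2  ** P0@[57:58]
[59] read 'b'  n2⇒n4 ·f
[60] read 'b'  n4⇒n0 ·f
[61] read 'a'  n0⇒n3
[62] read 'b'  n3⇒n4
[63] read 'a'  n4⇒n5  ** P1@[61:63]
[64] read 'b'  n5⇒n4 ·f
[65] read 'd'  n4⇒n1 ·f

All matches (sorted): [[2,1],[5,1],[8,1],[11,1],[16,0],[18,1],[20,1],[25,0],[27,1],[31,1],[36,1],[41,1],[45,0],[55,0],[58,0],[63,1]]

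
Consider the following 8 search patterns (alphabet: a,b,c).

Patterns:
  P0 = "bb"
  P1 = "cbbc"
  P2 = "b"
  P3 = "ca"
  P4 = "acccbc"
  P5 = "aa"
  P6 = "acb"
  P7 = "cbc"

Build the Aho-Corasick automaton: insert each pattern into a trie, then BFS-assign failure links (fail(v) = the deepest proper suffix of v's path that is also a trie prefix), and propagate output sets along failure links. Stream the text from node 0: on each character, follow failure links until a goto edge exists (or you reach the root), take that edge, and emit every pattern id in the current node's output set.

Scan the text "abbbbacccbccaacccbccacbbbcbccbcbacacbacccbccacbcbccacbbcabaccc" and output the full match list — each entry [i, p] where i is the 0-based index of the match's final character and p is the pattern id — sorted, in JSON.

Build automaton:
Trie nodes:
  0='ε' goto a→8 b→1 c→3
  1='b' goto b→2  [P2 ends]
  2='bb' goto ·  [P0 ends]
  3='c' goto a→7 b→4
  4='cb' goto b→5 c→16
  5='cbb' goto c→6
  6='cbbc' goto ·  [P1 ends]
  7='ca' goto ·  [P3 ends]
  8='a' goto a→14 c→9
  9='ac' goto b→15 c→10
  10='acc' goto c→11
  11='accc' goto b→12
  12='acccb' goto c→13
  13='acccbc' goto ·  [P4 ends]
  14='aa' goto ·  [P5 ends]
  15='acb' goto ·  [P6 ends]
  16='cbc' goto ·  [P7 ends]

BFS fail/out derivation:
  fail(1) 'b': from fail(0)=0 chase 'b': 0 ⇒ 0;  out={2}∪out(0)={2}
  fail(3) 'c': from fail(0)=0 chase 'c': 0 ⇒ 0;  out=∅∪out(0)=∅
  fail(8) 'a': from fail(0)=0 chase 'a': 0 ⇒ 0;  out=∅∪out(0)=∅
  fail(2) 'bb': from fail(1)=0 chase 'b': 0 ⇒ 1;  out={0}∪out(1)={0,2}
  fail(4) 'cb': from fail(3)=0 chase 'b': 0 ⇒ 1;  out=∅∪out(1)={2}
  fail(7) 'ca': from fail(3)=0 chase 'a': 0 ⇒ 8;  out={3}∪out(8)={3}
  fail(9) 'ac': from fail(8)=0 chase 'c': 0 ⇒ 3;  out=∅∪out(3)=∅
  fail(14) 'aa': from fail(8)=0 chase 'a': 0 ⇒ 8;  out={5}∪out(8)={5}
  fail(5) 'cbb': from fail(4)=1 chase 'b': 1 ⇒ 2;  out=∅∪out(2)={0,2}
  fail(10) 'acc': from fail(9)=3 chase 'c': 3→0 ⇒ 3;  out=∅∪out(3)=∅
  fail(15) 'acb': from fail(9)=3 chase 'b': 3 ⇒ 4;  out={6}∪out(4)={2,6}
  fail(16) 'cbc': from fail(4)=1 chase 'c': 1→0 ⇒ 3;  out={7}∪out(3)={7}
  fail(6) 'cbbc': from fail(5)=2 chase 'c': 2→1→0 ⇒ 3;  out={1}∪out(3)={1}
  fail(11) 'accc': from fail(10)=3 chase 'c': 3→0 ⇒ 3;  out=∅∪out(3)=∅
  fail(12) 'acccb': from fail(11)=3 chase 'b': 3 ⇒ 4;  out=∅∪out(4)={2}
  fail(13) 'acccbc': from fail(12)=4 chase 'c': 4 ⇒ 16;  out={4}∪out(16)={4,7}

Scan:
i=0 'a': node 0→8
i=1 'b': node 8→1 (via fail)  → match P2@[1:1]
i=2 'b': node 1→2  → match P0@[1:2],P2@[2:2]
i=3 'b': node 2→2 (via fail)  → match P0@[2:3],P2@[3:3]
i=4 'b': node 2→2 (via fail)  → match P0@[3:4],P2@[4:4]
i=5 'a': node 2→8 (via fail)
i=6 'c': node 8→9
i=7 'c': node 9→10
i=8 'c': node 10→11
i=9 'b': node 11→12  → match P2@[9:9]
i=10 'c': node 12→13  → match P4@[5:10],P7@[8:10]
i=11 'c': node 13→3 (via fail)
i=12 'a': node 3→7  → match P3@[11:12]
i=13 'a': node 7→14 (via fail)  → match P5@[12:13]
i=14 'c': node 14→9 (via fail)
i=15 'c': node 9→10
i=16 'c': node 10→11
i=17 'b': node 11→12  → match P2@[17:17]
i=18 'c': node 12→13  → match P4@[13:18],P7@[16:18]
i=19 'c': node 13→3 (via fail)
i=20 'a': node 3→7  → match P3@[19:20]
i=21 'c': node 7→9 (via fail)
i=22 'b': node 9→15  → match P2@[22:22],P6@[20:22]
i=23 'b': node 15→5 (via fail)  → match P0@[22:23],P2@[23:23]
i=24 'b': node 5→2 (via fail)  → match P0@[23:24],P2@[24:24]
i=25 'c': node 2→3 (via fail)
i=26 'b': node 3→4  → match P2@[26:26]
i=27 'c': node 4→16  → match P7@[25:27]
i=28 'c': node 16→3 (via fail)
i=29 'b': node 3→4  → match P2@[29:29]
i=30 'c': node 4→16  → match P7@[28:30]
i=31 'b': node 16→4 (via fail)  → match P2@[31:31]
i=32 'a': node 4→8 (via fail)
i=33 'c': node 8→9
i=34 'a': node 9→7 (via fail)  → match P3@[33:34]
i=35 'c': node 7→9 (via fail)
i=36 'b': node 9→15  → match P2@[36:36],P6@[34:36]
i=37 'a': node 15→8 (via fail)
i=38 'c': node 8→9
i=39 'c': node 9→10
i=40 'c': node 10→11
i=41 'b': node 11→12  → match P2@[41:41]
i=42 'c': node 12→13  → match P4@[37:42],P7@[40:42]
i=43 'c': node 13→3 (via fail)
i=44 'a': node 3→7  → match P3@[43:44]
i=45 'c': node 7→9 (via fail)
i=46 'b': node 9→15  → match P2@[46:46],P6@[44:46]
i=47 'c': node 15→16 (via fail)  → match P7@[45:47]
i=48 'b': node 16→4 (via fail)  → match P2@[48:48]
i=49 'c': node 4→16  → match P7@[47:49]
i=50 'c': node 16→3 (via fail)
i=51 'a': node 3→7  → match P3@[50:51]
i=52 'c': node 7→9 (via fail)
i=53 'b': node 9→15  → match P2@[53:53],P6@[51:53]
i=54 'b': node 15→5 (via fail)  → match P0@[53:54],P2@[54:54]
i=55 'c': node 5→6  → match P1@[52:55]
i=56 'a': node 6→7 (via fail)  → match P3@[55:56]
i=57 'b': node 7→1 (via fail)  → match P2@[57:57]
i=58 'a': node 1→8 (via fail)
i=59 'c': node 8→9
i=60 'c': node 9→10
i=61 'c': node 10→11

All matches (sorted): [[1,2],[2,0],[2,2],[3,0],[3,2],[4,0],[4,2],[9,2],[10,4],[10,7],[12,3],[13,5],[17,2],[18,4],[18,7],[20,3],[22,2],[22,6],[23,0],[23,2],[24,0],[24,2],[26,2],[27,7],[29,2],[30,7],[31,2],[34,3],[36,2],[36,6],[41,2],[42,4],[42,7],[44,3],[46,2],[46,6],[47,7],[48,2],[49,7],[51,3],[53,2],[53,6],[54,0],[54,2],[55,1],[56,3],[57,2]]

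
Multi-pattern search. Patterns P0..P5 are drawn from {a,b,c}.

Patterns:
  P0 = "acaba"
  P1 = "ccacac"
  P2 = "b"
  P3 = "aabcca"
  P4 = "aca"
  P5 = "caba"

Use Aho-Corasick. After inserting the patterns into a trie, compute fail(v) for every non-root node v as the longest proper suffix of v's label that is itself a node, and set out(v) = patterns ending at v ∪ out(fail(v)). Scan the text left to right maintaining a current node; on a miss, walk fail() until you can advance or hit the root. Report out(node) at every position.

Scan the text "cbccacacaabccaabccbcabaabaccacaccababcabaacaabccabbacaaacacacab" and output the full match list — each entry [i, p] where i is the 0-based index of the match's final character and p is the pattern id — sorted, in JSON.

Build:
Trie (insert patterns):
  n0 'ε': a→1 b→12 c→6
  n1 'a': a→13 c→2
  n2 'ac': a→3
  n3 'aca': b→4  ←P4
  n4 'acab': a→5
  n5 'acaba': ·  ←P0
  n6 'c': a→18 c→7
  n7 'cc': a→8
  n8 'cca': c→9
  n9 'ccac': a→10
  n10 'ccaca': c→11
  n11 'ccacac': ·  ←P1
  n12 'b': ·  ←P2
  n13 'aa': b→14
  n14 'aab': c→15
  n15 'aabc': c→16
  n16 'aabcc': a→17
  n17 'aabcca': ·  ←P3
  n18 'ca': b→19
  n19 'cab': a→20
  n20 'caba': ·  ←P5

Failure links (BFS by depth):
  fail(1) 'a': from fail(0)=0 chase 'a': 0 ⇒ 0;  out=∅∪out(0)=∅
  fail(6) 'c': from fail(0)=0 chase 'c': 0 ⇒ 0;  out=∅∪out(0)=∅
  fail(12) 'b': from fail(0)=0 chase 'b': 0 ⇒ 0;  out={2}∪out(0)={2}
  fail(2) 'ac': from fail(1)=0 chase 'c': 0 ⇒ 6;  out=∅∪out(6)=∅
  fail(7) 'cc': from fail(6)=0 chase 'c': 0 ⇒ 6;  out=∅∪out(6)=∅
  fail(13) 'aa': from fail(1)=0 chase 'a': 0 ⇒ 1;  out=∅∪out(1)=∅
  fail(18) 'ca': from fail(6)=0 chase 'a': 0 ⇒ 1;  out=∅∪out(1)=∅
  fail(3) 'aca': from fail(2)=6 chase 'a': 6 ⇒ 18;  out={4}∪out(18)={4}
  fail(8) 'cca': from fail(7)=6 chase 'a': 6 ⇒ 18;  out=∅∪out(18)=∅
  fail(14) 'aab': from fail(13)=1 chase 'b': 1→0 ⇒ 12;  out=∅∪out(12)={2}
  fail(19) 'cab': from fail(18)=1 chase 'b': 1→0 ⇒ 12;  out=∅∪out(12)={2}
  fail(4) 'acab': from fail(3)=18 chase 'b': 18 ⇒ 19;  out=∅∪out(19)={2}
  fail(9) 'ccac': from fail(8)=18 chase 'c': 18→1 ⇒ 2;  out=∅∪out(2)=∅
  fail(15) 'aabc': from fail(14)=12 chase 'c': 12→0 ⇒ 6;  out=∅∪out(6)=∅
  fail(20) 'caba': from fail(19)=12 chase 'a': 12→0 ⇒ 1;  out={5}∪out(1)={5}
  fail(5) 'acaba': from fail(4)=19 chase 'a': 19 ⇒ 20;  out={0}∪out(20)={0,5}
  fail(10) 'ccaca': from fail(9)=2 chase 'a': 2 ⇒ 3;  out=∅∪out(3)={4}
  fail(16) 'aabcc': from fail(15)=6 chase 'c': 6 ⇒ 7;  out=∅∪out(7)=∅
  fail(11) 'ccacac': from fail(10)=3 chase 'c': 3→18→1 ⇒ 2;  out={1}∪out(2)={1}
  fail(17) 'aabcca': from fail(16)=7 chase 'a': 7 ⇒ 8;  out={3}∪out(8)={3}

Scan:
pos 0 'c': at 6
pos 1 'b': at 12 (via fail)  → match P2@[1:1]
pos 2 'c': at 6 (via fail)
pos 3 'c': at 7
pos 4 'a': at 8
pos 5 'c': at 9
pos 6 'a': at 10  → match P4@[4:6]
pos 7 'c': at 11  → match P1@[2:7]
pos 8 'a': at 3 (via fail)  → match P4@[6:8]
pos 9 'a': at 13 (via fail)
pos 10 'b': at 14  → match P2@[10:10]
pos 11 'c': at 15
pos 12 'c': at 16
pos 13 'a': at 17  → match P3@[8:13]
pos 14 'a': at 13 (via fail)
pos 15 'b': at 14  → match P2@[15:15]
pos 16 'c': at 15
pos 17 'c': at 16
pos 18 'b': at 12 (via fail)  → match P2@[18:18]
pos 19 'c': at 6 (via fail)
pos 20 'a': at 18
pos 21 'b': at 19  → match P2@[21:21]
pos 22 'a': at 20  → match P5@[19:22]
pos 23 'a': at 13 (via fail)
pos 24 'b': at 14  → match P2@[24:24]
pos 25 'a': at 1 (via fail)
pos 26 'c': at 2
pos 27 'c': at 7 (via fail)
pos 28 'a': at 8
pos 29 'c': at 9
pos 30 'a': at 10  → match P4@[28:30]
pos 31 'c': at 11  → match P1@[26:31]
pos 32 'c': at 7 (via fail)
pos 33 'a': at 8
pos 34 'b': at 19 (via fail)  → match P2@[34:34]
pos 35 'a': at 20  → match P5@[32:35]
pos 36 'b': at 12 (via fail)  → match P2@[36:36]
pos 37 'c': at 6 (via fail)
pos 38 'a': at 18
pos 39 'b': at 19  → match P2@[39:39]
pos 40 'a': at 20  → match P5@[37:40]
pos 41 'a': at 13 (via fail)
pos 42 'c': at 2 (via fail)
pos 43 'a': at 3  → match P4@[41:43]
pos 44 'a': at 13 (via fail)
pos 45 'b': at 14  → match P2@[45:45]
pos 46 'c': at 15
pos 47 'c': at 16
pos 48 'a': at 17  → match P3@[43:48]
pos 49 'b': at 19 (via fail)  → match P2@[49:49]
pos 50 'b': at 12 (via fail)  → match P2@[50:50]
pos 51 'a': at 1 (via fail)
pos 52 'c': at 2
pos 53 'a': at 3  → match P4@[51:53]
pos 54 'a': at 13 (via fail)
pos 55 'a': at 13 (via fail)
pos 56 'c': at 2 (via fail)
pos 57 'a': at 3  → match P4@[55:57]
pos 58 'c': at 2 (via fail)
pos 59 'a': at 3  → match P4@[57:59]
pos 60 'c': at 2 (via fail)
pos 61 'a': at 3  → match P4@[59:61]
pos 62 'b': at 4  → match P2@[62:62]

Matches: [[1,2],[6,4],[7,1],[8,4],[10,2],[13,3],[15,2],[18,2],[21,2],[22,5],[24,2],[30,4],[31,1],[34,2],[35,5],[36,2],[39,2],[40,5],[43,4],[45,2],[48,3],[49,2],[50,2],[53,4],[57,4],[59,4],[61,4],[62,2]]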